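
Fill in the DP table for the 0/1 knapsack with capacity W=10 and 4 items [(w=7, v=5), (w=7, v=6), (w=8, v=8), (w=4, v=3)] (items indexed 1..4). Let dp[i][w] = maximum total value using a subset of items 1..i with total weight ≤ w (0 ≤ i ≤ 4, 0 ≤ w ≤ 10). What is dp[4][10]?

8

i\w   0   1   2   3   4   5   6   7   8   9  10
  0   0   0   0   0   0   0   0   0   0   0   0
  1   0   0   0   0   0   0   0   5   5   5   5
  2   0   0   0   0   0   0   0   6   6   6   6
  3   0   0   0   0   0   0   0   6   8   8   8
  4   0   0   0   0   3   3   3   6   8   8   8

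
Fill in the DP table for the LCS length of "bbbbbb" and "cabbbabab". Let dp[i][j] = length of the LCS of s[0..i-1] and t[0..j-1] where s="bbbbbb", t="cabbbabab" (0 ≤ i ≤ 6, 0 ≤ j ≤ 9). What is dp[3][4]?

   ''  c  a  b  b  b  a  b  a  b
''  0  0  0  0  0  0  0  0  0  0
 b  0  0  0  1  1  1  1  1  1  1
 b  0  0  0  1  2  2  2  2  2  2
 b  0  0  0  1  2  3  3  3  3  3
 b  0  0  0  1  2  3  3  4  4  4
 b  0  0  0  1  2  3  3  4  4  5
 b  0  0  0  1  2  3  3  4  4  5

2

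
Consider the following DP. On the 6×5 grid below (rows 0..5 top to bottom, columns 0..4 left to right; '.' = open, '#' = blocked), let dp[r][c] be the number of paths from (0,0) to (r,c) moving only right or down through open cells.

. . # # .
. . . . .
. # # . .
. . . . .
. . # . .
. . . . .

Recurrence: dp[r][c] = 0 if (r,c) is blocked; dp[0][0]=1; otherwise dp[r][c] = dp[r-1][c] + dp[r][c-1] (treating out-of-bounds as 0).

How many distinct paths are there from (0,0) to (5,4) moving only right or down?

r\c   0   1   2   3   4
  0   1   1   0   0   0
  1   1   2   2   2   2
  2   1   0   0   2   4
  3   1   1   1   3   7
  4   1   2   0   3  10
  5   1   3   3   6  16

16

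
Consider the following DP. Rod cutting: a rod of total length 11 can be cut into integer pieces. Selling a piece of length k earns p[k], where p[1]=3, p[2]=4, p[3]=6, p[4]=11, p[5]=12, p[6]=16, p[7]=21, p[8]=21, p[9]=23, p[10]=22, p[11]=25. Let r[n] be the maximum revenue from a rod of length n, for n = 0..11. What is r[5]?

   n    0    1    2    3    4    5    6    7    8    9   10   11
r[n]    0    3    6    9   12   15   18   21   24   27   30   33

15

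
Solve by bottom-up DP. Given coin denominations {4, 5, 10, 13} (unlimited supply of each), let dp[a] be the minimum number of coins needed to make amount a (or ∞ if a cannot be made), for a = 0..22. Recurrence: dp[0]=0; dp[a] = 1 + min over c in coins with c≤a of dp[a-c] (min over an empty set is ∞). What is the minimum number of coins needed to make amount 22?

 a  0  1  2  3  4  5  6  7  8  9 10 11 12 13 14 15 16 17 18 19 20 21 22
dp  0  -  -  -  1  1  -  -  2  2  1  -  3  1  2  2  4  2  2  3  2  3  3
(- denotes ∞ / unreachable)

3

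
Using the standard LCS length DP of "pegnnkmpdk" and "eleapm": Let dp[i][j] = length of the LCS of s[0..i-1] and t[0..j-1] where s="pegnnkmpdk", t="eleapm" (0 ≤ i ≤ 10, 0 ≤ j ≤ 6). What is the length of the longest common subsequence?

2

   ''  e  l  e  a  p  m
''  0  0  0  0  0  0  0
 p  0  0  0  0  0  1  1
 e  0  1  1  1  1  1  1
 g  0  1  1  1  1  1  1
 n  0  1  1  1  1  1  1
 n  0  1  1  1  1  1  1
 k  0  1  1  1  1  1  1
 m  0  1  1  1  1  1  2
 p  0  1  1  1  1  2  2
 d  0  1  1  1  1  2  2
 k  0  1  1  1  1  2  2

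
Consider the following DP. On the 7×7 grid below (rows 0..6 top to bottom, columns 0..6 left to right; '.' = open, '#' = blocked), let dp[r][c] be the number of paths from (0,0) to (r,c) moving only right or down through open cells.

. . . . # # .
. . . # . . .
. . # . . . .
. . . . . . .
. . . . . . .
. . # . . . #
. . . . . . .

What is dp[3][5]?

r\c   0   1   2   3   4   5   6
  0   1   1   1   1   0   0   0
  1   1   2   3   0   0   0   0
  2   1   3   0   0   0   0   0
  3   1   4   4   4   4   4   4
  4   1   5   9  13  17  21  25
  5   1   6   0  13  30  51   0
  6   1   7   7  20  50 101 101

4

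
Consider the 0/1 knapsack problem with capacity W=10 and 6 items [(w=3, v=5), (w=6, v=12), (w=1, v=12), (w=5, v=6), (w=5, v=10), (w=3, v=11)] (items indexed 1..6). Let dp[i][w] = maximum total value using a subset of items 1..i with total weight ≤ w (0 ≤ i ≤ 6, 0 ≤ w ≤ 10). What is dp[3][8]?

24

i\w   0   1   2   3   4   5   6   7   8   9  10
  0   0   0   0   0   0   0   0   0   0   0   0
  1   0   0   0   5   5   5   5   5   5   5   5
  2   0   0   0   5   5   5  12  12  12  17  17
  3   0  12  12  12  17  17  17  24  24  24  29
  4   0  12  12  12  17  17  18  24  24  24  29
  5   0  12  12  12  17  17  22  24  24  27  29
  6   0  12  12  12  23  23  23  28  28  33  35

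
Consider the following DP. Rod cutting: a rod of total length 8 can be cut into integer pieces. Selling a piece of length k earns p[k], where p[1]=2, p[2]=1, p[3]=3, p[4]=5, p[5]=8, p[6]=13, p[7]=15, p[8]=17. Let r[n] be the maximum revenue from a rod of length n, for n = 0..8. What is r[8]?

17

   n    0    1    2    3    4    5    6    7    8
r[n]    0    2    4    6    8   10   13   15   17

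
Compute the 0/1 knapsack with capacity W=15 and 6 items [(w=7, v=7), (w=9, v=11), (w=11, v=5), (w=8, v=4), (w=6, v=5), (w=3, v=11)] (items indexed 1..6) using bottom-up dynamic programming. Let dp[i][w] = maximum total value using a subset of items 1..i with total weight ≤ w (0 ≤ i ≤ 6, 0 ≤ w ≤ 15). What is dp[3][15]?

11

i\w   0   1   2   3   4   5   6   7   8   9  10  11  12  13  14  15
  0   0   0   0   0   0   0   0   0   0   0   0   0   0   0   0   0
  1   0   0   0   0   0   0   0   7   7   7   7   7   7   7   7   7
  2   0   0   0   0   0   0   0   7   7  11  11  11  11  11  11  11
  3   0   0   0   0   0   0   0   7   7  11  11  11  11  11  11  11
  4   0   0   0   0   0   0   0   7   7  11  11  11  11  11  11  11
  5   0   0   0   0   0   0   5   7   7  11  11  11  11  12  12  16
  6   0   0   0  11  11  11  11  11  11  16  18  18  22  22  22  22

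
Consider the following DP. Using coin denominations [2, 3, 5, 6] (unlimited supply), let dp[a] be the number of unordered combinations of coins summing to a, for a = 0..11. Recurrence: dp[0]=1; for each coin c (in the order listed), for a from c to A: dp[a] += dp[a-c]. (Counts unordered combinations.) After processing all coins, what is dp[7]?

after  coin     0     1     2     3     4     5     6     7     8     9    10    11
          2     1     0     1     0     1     0     1     0     1     0     1     0
          3     1     0     1     1     1     1     2     1     2     2     2     2
          5     1     0     1     1     1     2     2     2     3     3     4     4
          6     1     0     1     1     1     2     3     2     4     4     5     6

2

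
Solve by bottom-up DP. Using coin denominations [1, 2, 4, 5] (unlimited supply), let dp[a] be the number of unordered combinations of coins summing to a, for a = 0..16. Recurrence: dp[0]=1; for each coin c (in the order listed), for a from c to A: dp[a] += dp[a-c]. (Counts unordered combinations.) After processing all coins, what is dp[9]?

13

after  coin     0     1     2     3     4     5     6     7     8     9    10    11    12    13    14    15    16
          1     1     1     1     1     1     1     1     1     1     1     1     1     1     1     1     1     1
          2     1     1     2     2     3     3     4     4     5     5     6     6     7     7     8     8     9
          4     1     1     2     2     4     4     6     6     9     9    12    12    16    16    20    20    25
          5     1     1     2     2     4     5     7     8    11    13    17    19    24    27    33    37    44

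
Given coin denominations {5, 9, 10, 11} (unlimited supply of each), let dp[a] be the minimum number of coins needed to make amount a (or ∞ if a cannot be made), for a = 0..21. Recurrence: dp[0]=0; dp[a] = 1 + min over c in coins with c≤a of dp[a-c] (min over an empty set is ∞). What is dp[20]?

2

 a  0  1  2  3  4  5  6  7  8  9 10 11 12 13 14 15 16 17 18 19 20 21
dp  0  -  -  -  -  1  -  -  -  1  1  1  -  -  2  2  2  -  2  2  2  2
(- denotes ∞ / unreachable)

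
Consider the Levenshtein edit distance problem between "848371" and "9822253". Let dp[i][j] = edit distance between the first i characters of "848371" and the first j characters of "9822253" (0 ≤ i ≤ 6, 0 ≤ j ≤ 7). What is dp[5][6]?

5

   ''  9  8  2  2  2  5  3
''  0  1  2  3  4  5  6  7
 8  1  1  1  2  3  4  5  6
 4  2  2  2  2  3  4  5  6
 8  3  3  2  3  3  4  5  6
 3  4  4  3  3  4  4  5  5
 7  5  5  4  4  4  5  5  6
 1  6  6  5  5  5  5  6  6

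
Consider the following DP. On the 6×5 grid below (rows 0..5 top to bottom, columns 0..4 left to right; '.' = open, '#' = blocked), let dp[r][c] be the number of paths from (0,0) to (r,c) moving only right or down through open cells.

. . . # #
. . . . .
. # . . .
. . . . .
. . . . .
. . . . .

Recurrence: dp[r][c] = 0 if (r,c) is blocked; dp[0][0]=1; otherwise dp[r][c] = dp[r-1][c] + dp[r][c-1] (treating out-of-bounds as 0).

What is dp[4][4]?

35

r\c   0   1   2   3   4
  0   1   1   1   0   0
  1   1   2   3   3   3
  2   1   0   3   6   9
  3   1   1   4  10  19
  4   1   2   6  16  35
  5   1   3   9  25  60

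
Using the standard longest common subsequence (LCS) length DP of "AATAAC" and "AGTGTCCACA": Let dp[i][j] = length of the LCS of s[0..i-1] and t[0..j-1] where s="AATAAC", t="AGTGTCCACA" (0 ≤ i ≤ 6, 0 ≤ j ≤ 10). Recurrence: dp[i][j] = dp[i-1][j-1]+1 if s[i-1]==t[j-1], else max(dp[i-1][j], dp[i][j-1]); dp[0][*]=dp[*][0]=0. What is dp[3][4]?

   ''  A  G  T  G  T  C  C  A  C  A
''  0  0  0  0  0  0  0  0  0  0  0
 A  0  1  1  1  1  1  1  1  1  1  1
 A  0  1  1  1  1  1  1  1  2  2  2
 T  0  1  1  2  2  2  2  2  2  2  2
 A  0  1  1  2  2  2  2  2  3  3  3
 A  0  1  1  2  2  2  2  2  3  3  4
 C  0  1  1  2  2  2  3  3  3  4  4

2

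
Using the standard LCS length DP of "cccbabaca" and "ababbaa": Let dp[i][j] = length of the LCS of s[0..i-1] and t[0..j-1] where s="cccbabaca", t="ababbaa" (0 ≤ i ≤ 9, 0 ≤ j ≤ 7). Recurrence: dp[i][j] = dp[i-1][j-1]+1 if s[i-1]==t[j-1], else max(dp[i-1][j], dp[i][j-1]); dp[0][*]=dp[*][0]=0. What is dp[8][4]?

3

   ''  a  b  a  b  b  a  a
''  0  0  0  0  0  0  0  0
 c  0  0  0  0  0  0  0  0
 c  0  0  0  0  0  0  0  0
 c  0  0  0  0  0  0  0  0
 b  0  0  1  1  1  1  1  1
 a  0  1  1  2  2  2  2  2
 b  0  1  2  2  3  3  3  3
 a  0  1  2  3  3  3  4  4
 c  0  1  2  3  3  3  4  4
 a  0  1  2  3  3  3  4  5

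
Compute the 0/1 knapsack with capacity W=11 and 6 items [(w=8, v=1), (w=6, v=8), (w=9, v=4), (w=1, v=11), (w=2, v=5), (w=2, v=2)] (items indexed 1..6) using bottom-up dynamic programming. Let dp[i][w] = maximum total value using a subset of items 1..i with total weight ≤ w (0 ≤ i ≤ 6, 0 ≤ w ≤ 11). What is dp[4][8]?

19

i\w   0   1   2   3   4   5   6   7   8   9  10  11
  0   0   0   0   0   0   0   0   0   0   0   0   0
  1   0   0   0   0   0   0   0   0   1   1   1   1
  2   0   0   0   0   0   0   8   8   8   8   8   8
  3   0   0   0   0   0   0   8   8   8   8   8   8
  4   0  11  11  11  11  11  11  19  19  19  19  19
  5   0  11  11  16  16  16  16  19  19  24  24  24
  6   0  11  11  16  16  18  18  19  19  24  24  26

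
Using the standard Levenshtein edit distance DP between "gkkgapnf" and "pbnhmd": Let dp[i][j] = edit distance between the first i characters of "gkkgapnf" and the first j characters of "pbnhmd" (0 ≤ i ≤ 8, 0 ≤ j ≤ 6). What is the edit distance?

8

   ''  p  b  n  h  m  d
''  0  1  2  3  4  5  6
 g  1  1  2  3  4  5  6
 k  2  2  2  3  4  5  6
 k  3  3  3  3  4  5  6
 g  4  4  4  4  4  5  6
 a  5  5  5  5  5  5  6
 p  6  5  6  6  6  6  6
 n  7  6  6  6  7  7  7
 f  8  7  7  7  7  8  8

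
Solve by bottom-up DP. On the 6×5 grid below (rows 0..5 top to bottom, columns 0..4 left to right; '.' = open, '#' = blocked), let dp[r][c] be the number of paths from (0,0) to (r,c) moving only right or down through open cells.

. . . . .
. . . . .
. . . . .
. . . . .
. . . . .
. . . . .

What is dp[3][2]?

10

r\c   0   1   2   3   4
  0   1   1   1   1   1
  1   1   2   3   4   5
  2   1   3   6  10  15
  3   1   4  10  20  35
  4   1   5  15  35  70
  5   1   6  21  56 126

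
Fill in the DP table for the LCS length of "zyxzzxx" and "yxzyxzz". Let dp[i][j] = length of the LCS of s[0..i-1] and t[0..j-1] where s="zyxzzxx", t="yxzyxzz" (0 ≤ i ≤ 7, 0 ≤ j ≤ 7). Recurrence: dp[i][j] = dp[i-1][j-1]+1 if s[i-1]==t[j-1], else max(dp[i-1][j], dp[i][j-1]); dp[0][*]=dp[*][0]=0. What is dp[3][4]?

   ''  y  x  z  y  x  z  z
''  0  0  0  0  0  0  0  0
 z  0  0  0  1  1  1  1  1
 y  0  1  1  1  2  2  2  2
 x  0  1  2  2  2  3  3  3
 z  0  1  2  3  3  3  4  4
 z  0  1  2  3  3  3  4  5
 x  0  1  2  3  3  4  4  5
 x  0  1  2  3  3  4  4  5

2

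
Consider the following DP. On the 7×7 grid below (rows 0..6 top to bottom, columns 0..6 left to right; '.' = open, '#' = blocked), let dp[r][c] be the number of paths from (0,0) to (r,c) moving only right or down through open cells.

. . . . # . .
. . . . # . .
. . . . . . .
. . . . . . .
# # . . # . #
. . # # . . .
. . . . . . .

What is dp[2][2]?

r\c   0   1   2   3   4   5   6
  0   1   1   1   1   0   0   0
  1   1   2   3   4   0   0   0
  2   1   3   6  10  10  10  10
  3   1   4  10  20  30  40  50
  4   0   0  10  30   0  40   0
  5   0   0   0   0   0  40  40
  6   0   0   0   0   0  40  80

6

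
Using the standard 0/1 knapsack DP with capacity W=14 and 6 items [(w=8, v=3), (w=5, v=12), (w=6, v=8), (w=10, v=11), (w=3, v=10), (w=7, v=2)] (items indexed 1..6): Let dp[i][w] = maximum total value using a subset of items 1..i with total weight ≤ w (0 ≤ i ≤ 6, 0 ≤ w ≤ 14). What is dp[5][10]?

i\w   0   1   2   3   4   5   6   7   8   9  10  11  12  13  14
  0   0   0   0   0   0   0   0   0   0   0   0   0   0   0   0
  1   0   0   0   0   0   0   0   0   3   3   3   3   3   3   3
  2   0   0   0   0   0  12  12  12  12  12  12  12  12  15  15
  3   0   0   0   0   0  12  12  12  12  12  12  20  20  20  20
  4   0   0   0   0   0  12  12  12  12  12  12  20  20  20  20
  5   0   0   0  10  10  12  12  12  22  22  22  22  22  22  30
  6   0   0   0  10  10  12  12  12  22  22  22  22  22  22  30

22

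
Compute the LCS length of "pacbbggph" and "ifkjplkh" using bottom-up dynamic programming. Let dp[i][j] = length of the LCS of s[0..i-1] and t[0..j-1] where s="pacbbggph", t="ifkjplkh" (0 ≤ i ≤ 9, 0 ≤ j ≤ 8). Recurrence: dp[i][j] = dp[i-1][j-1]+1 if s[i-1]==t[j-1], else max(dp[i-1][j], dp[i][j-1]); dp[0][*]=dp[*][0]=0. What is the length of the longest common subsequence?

2

   ''  i  f  k  j  p  l  k  h
''  0  0  0  0  0  0  0  0  0
 p  0  0  0  0  0  1  1  1  1
 a  0  0  0  0  0  1  1  1  1
 c  0  0  0  0  0  1  1  1  1
 b  0  0  0  0  0  1  1  1  1
 b  0  0  0  0  0  1  1  1  1
 g  0  0  0  0  0  1  1  1  1
 g  0  0  0  0  0  1  1  1  1
 p  0  0  0  0  0  1  1  1  1
 h  0  0  0  0  0  1  1  1  2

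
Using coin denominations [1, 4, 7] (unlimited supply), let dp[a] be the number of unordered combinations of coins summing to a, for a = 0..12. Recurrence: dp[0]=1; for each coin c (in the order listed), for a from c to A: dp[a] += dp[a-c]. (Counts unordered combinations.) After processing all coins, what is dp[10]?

after  coin     0     1     2     3     4     5     6     7     8     9    10    11    12
          1     1     1     1     1     1     1     1     1     1     1     1     1     1
          4     1     1     1     1     2     2     2     2     3     3     3     3     4
          7     1     1     1     1     2     2     2     3     4     4     4     5     6

4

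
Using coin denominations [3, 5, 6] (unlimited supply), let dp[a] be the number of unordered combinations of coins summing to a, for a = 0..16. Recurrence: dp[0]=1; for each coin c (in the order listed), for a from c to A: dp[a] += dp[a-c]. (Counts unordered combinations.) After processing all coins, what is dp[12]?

3

after  coin     0     1     2     3     4     5     6     7     8     9    10    11    12    13    14    15    16
          3     1     0     0     1     0     0     1     0     0     1     0     0     1     0     0     1     0
          5     1     0     0     1     0     1     1     0     1     1     1     1     1     1     1     2     1
          6     1     0     0     1     0     1     2     0     1     2     1     2     3     1     2     4     2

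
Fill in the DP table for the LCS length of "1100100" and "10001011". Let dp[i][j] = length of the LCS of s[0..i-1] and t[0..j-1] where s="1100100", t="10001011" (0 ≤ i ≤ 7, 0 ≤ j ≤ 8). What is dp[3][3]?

   ''  1  0  0  0  1  0  1  1
''  0  0  0  0  0  0  0  0  0
 1  0  1  1  1  1  1  1  1  1
 1  0  1  1  1  1  2  2  2  2
 0  0  1  2  2  2  2  3  3  3
 0  0  1  2  3  3  3  3  3  3
 1  0  1  2  3  3  4  4  4  4
 0  0  1  2  3  4  4  5  5  5
 0  0  1  2  3  4  4  5  5  5

2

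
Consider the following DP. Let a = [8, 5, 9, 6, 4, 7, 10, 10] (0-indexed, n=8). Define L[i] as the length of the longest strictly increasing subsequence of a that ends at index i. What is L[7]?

   i    0    1    2    3    4    5    6    7
a[i]    8    5    9    6    4    7   10   10
L[i]    1    1    2    2    1    3    4    4

4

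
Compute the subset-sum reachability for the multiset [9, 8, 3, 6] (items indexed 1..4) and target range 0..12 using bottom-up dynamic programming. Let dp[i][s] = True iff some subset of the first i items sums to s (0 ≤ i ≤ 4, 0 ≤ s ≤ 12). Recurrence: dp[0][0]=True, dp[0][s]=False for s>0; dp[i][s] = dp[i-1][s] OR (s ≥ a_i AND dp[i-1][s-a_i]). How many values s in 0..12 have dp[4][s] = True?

7

i\s   0   1   2   3   4   5   6   7   8   9  10  11  12
  0   T   F   F   F   F   F   F   F   F   F   F   F   F
  1   T   F   F   F   F   F   F   F   F   T   F   F   F
  2   T   F   F   F   F   F   F   F   T   T   F   F   F
  3   T   F   F   T   F   F   F   F   T   T   F   T   T
  4   T   F   F   T   F   F   T   F   T   T   F   T   T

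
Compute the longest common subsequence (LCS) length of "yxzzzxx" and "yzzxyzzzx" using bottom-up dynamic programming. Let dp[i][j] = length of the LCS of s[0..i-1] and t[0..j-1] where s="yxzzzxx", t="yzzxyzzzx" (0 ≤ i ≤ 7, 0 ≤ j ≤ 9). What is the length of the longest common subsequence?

6

   ''  y  z  z  x  y  z  z  z  x
''  0  0  0  0  0  0  0  0  0  0
 y  0  1  1  1  1  1  1  1  1  1
 x  0  1  1  1  2  2  2  2  2  2
 z  0  1  2  2  2  2  3  3  3  3
 z  0  1  2  3  3  3  3  4  4  4
 z  0  1  2  3  3  3  4  4  5  5
 x  0  1  2  3  4  4  4  4  5  6
 x  0  1  2  3  4  4  4  4  5  6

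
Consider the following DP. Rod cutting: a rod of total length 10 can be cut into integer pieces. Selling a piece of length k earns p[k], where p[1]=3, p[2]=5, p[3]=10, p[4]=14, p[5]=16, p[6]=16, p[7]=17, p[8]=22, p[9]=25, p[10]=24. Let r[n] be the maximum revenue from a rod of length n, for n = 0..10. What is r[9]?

31

   n    0    1    2    3    4    5    6    7    8    9   10
r[n]    0    3    6   10   14   17   20   24   28   31   34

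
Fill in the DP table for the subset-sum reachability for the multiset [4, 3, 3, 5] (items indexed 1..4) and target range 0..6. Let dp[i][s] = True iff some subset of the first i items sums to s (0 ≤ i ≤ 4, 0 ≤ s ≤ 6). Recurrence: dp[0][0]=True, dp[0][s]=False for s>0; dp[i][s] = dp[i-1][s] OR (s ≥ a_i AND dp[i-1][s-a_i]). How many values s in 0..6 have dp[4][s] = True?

i\s   0   1   2   3   4   5   6
  0   T   F   F   F   F   F   F
  1   T   F   F   F   T   F   F
  2   T   F   F   T   T   F   F
  3   T   F   F   T   T   F   T
  4   T   F   F   T   T   T   T

5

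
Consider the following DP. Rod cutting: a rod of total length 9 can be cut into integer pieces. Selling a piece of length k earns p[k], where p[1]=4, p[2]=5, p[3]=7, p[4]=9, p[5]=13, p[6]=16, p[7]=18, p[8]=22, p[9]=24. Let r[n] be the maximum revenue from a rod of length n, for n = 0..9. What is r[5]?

20

   n    0    1    2    3    4    5    6    7    8    9
r[n]    0    4    8   12   16   20   24   28   32   36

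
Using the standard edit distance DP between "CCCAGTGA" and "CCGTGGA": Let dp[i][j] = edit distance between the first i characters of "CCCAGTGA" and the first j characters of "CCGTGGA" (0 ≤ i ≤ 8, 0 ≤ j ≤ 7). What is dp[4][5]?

3

   ''  C  C  G  T  G  G  A
''  0  1  2  3  4  5  6  7
 C  1  0  1  2  3  4  5  6
 C  2  1  0  1  2  3  4  5
 C  3  2  1  1  2  3  4  5
 A  4  3  2  2  2  3  4  4
 G  5  4  3  2  3  2  3  4
 T  6  5  4  3  2  3  3  4
 G  7  6  5  4  3  2  3  4
 A  8  7  6  5  4  3  3  3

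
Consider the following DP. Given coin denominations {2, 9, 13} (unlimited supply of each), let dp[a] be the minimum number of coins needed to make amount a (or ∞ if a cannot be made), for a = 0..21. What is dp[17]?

3

 a  0  1  2  3  4  5  6  7  8  9 10 11 12 13 14 15 16 17 18 19 20 21
dp  0  -  1  -  2  -  3  -  4  1  5  2  6  1  7  2  8  3  2  4  3  5
(- denotes ∞ / unreachable)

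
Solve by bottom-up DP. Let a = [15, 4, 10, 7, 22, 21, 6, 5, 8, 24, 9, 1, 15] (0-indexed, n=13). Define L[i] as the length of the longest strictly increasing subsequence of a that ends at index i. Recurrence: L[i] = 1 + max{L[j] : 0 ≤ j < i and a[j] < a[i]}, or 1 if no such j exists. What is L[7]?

2

   i    0    1    2    3    4    5    6    7    8    9   10   11   12
a[i]   15    4   10    7   22   21    6    5    8   24    9    1   15
L[i]    1    1    2    2    3    3    2    2    3    4    4    1    5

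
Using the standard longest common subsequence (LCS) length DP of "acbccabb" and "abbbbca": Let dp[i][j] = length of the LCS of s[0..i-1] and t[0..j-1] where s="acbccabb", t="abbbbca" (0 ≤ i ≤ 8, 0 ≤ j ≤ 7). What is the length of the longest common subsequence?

   ''  a  b  b  b  b  c  a
''  0  0  0  0  0  0  0  0
 a  0  1  1  1  1  1  1  1
 c  0  1  1  1  1  1  2  2
 b  0  1  2  2  2  2  2  2
 c  0  1  2  2  2  2  3  3
 c  0  1  2  2  2  2  3  3
 a  0  1  2  2  2  2  3  4
 b  0  1  2  3  3  3  3  4
 b  0  1  2  3  4  4  4  4

4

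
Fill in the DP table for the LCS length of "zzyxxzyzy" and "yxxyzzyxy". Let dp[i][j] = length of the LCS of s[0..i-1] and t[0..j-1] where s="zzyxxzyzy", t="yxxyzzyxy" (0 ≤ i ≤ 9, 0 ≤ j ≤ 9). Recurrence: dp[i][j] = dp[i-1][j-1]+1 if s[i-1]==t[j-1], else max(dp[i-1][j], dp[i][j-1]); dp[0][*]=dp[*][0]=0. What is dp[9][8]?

   ''  y  x  x  y  z  z  y  x  y
''  0  0  0  0  0  0  0  0  0  0
 z  0  0  0  0  0  1  1  1  1  1
 z  0  0  0  0  0  1  2  2  2  2
 y  0  1  1  1  1  1  2  3  3  3
 x  0  1  2  2  2  2  2  3  4  4
 x  0  1  2  3  3  3  3  3  4  4
 z  0  1  2  3  3  4  4  4  4  4
 y  0  1  2  3  4  4  4  5  5  5
 z  0  1  2  3  4  5  5  5  5  5
 y  0  1  2  3  4  5  5  6  6  6

6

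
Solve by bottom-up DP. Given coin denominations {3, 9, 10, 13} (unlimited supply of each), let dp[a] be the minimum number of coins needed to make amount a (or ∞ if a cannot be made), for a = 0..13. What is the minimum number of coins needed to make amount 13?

1

 a  0  1  2  3  4  5  6  7  8  9 10 11 12 13
dp  0  -  -  1  -  -  2  -  -  1  1  -  2  1
(- denotes ∞ / unreachable)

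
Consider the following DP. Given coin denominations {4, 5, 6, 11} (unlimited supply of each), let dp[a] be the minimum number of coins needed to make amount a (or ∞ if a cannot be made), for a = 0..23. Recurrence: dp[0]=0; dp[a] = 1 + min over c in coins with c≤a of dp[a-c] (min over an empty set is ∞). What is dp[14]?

3

 a  0  1  2  3  4  5  6  7  8  9 10 11 12 13 14 15 16 17 18 19 20 21 22 23
dp  0  -  -  -  1  1  1  -  2  2  2  1  2  3  3  2  2  2  3  3  3  3  2  3
(- denotes ∞ / unreachable)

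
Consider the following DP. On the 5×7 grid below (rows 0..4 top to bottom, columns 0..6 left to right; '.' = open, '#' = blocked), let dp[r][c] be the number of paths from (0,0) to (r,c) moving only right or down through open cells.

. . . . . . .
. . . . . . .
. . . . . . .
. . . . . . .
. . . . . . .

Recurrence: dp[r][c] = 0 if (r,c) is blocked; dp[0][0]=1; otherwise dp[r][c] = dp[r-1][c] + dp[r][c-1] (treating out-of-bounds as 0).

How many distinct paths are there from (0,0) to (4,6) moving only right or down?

210

r\c   0   1   2   3   4   5   6
  0   1   1   1   1   1   1   1
  1   1   2   3   4   5   6   7
  2   1   3   6  10  15  21  28
  3   1   4  10  20  35  56  84
  4   1   5  15  35  70 126 210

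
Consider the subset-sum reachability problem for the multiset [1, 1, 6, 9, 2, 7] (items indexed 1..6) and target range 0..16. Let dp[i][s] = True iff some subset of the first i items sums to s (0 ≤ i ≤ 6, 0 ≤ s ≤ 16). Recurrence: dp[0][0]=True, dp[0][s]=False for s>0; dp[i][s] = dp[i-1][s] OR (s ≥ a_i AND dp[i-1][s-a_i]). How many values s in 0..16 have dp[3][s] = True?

i\s   0   1   2   3   4   5   6   7   8   9  10  11  12  13  14  15  16
  0   T   F   F   F   F   F   F   F   F   F   F   F   F   F   F   F   F
  1   T   T   F   F   F   F   F   F   F   F   F   F   F   F   F   F   F
  2   T   T   T   F   F   F   F   F   F   F   F   F   F   F   F   F   F
  3   T   T   T   F   F   F   T   T   T   F   F   F   F   F   F   F   F
  4   T   T   T   F   F   F   T   T   T   T   T   T   F   F   F   T   T
  5   T   T   T   T   T   F   T   T   T   T   T   T   T   T   F   T   T
  6   T   T   T   T   T   F   T   T   T   T   T   T   T   T   T   T   T

6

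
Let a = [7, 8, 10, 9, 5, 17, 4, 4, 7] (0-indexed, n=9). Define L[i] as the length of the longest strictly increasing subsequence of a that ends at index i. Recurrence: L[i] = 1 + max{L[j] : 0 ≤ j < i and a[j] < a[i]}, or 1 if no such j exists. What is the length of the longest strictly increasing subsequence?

   i    0    1    2    3    4    5    6    7    8
a[i]    7    8   10    9    5   17    4    4    7
L[i]    1    2    3    3    1    4    1    1    2

4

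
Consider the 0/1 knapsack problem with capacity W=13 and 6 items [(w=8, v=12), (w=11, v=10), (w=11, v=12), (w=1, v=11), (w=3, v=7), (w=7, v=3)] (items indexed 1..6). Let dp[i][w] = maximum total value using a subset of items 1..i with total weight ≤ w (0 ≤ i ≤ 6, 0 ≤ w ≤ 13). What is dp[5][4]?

i\w   0   1   2   3   4   5   6   7   8   9  10  11  12  13
  0   0   0   0   0   0   0   0   0   0   0   0   0   0   0
  1   0   0   0   0   0   0   0   0  12  12  12  12  12  12
  2   0   0   0   0   0   0   0   0  12  12  12  12  12  12
  3   0   0   0   0   0   0   0   0  12  12  12  12  12  12
  4   0  11  11  11  11  11  11  11  12  23  23  23  23  23
  5   0  11  11  11  18  18  18  18  18  23  23  23  30  30
  6   0  11  11  11  18  18  18  18  18  23  23  23  30  30

18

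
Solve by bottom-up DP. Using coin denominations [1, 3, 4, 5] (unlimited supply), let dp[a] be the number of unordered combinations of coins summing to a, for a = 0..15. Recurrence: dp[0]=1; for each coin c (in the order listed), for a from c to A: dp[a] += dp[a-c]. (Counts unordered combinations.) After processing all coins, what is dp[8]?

8

after  coin     0     1     2     3     4     5     6     7     8     9    10    11    12    13    14    15
          1     1     1     1     1     1     1     1     1     1     1     1     1     1     1     1     1
          3     1     1     1     2     2     2     3     3     3     4     4     4     5     5     5     6
          4     1     1     1     2     3     3     4     5     6     7     8     9    11    12    13    15
          5     1     1     1     2     3     4     5     6     8    10    12    14    17    20    23    27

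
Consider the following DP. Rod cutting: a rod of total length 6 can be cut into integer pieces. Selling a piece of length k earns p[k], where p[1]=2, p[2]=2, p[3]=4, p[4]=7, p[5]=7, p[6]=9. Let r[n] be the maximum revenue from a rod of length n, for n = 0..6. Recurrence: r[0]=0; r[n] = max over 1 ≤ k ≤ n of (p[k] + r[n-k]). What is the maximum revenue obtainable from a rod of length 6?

   n    0    1    2    3    4    5    6
r[n]    0    2    4    6    8   10   12

12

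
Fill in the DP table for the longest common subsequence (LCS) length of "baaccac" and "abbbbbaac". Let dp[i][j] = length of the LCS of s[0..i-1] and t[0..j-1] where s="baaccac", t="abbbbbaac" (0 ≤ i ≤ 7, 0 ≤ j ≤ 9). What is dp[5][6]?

1

   ''  a  b  b  b  b  b  a  a  c
''  0  0  0  0  0  0  0  0  0  0
 b  0  0  1  1  1  1  1  1  1  1
 a  0  1  1  1  1  1  1  2  2  2
 a  0  1  1  1  1  1  1  2  3  3
 c  0  1  1  1  1  1  1  2  3  4
 c  0  1  1  1  1  1  1  2  3  4
 a  0  1  1  1  1  1  1  2  3  4
 c  0  1  1  1  1  1  1  2  3  4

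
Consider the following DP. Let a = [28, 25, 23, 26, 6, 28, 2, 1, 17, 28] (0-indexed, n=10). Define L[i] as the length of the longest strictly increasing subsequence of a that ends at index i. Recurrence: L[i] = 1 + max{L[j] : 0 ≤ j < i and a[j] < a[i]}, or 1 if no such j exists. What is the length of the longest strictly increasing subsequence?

3

   i    0    1    2    3    4    5    6    7    8    9
a[i]   28   25   23   26    6   28    2    1   17   28
L[i]    1    1    1    2    1    3    1    1    2    3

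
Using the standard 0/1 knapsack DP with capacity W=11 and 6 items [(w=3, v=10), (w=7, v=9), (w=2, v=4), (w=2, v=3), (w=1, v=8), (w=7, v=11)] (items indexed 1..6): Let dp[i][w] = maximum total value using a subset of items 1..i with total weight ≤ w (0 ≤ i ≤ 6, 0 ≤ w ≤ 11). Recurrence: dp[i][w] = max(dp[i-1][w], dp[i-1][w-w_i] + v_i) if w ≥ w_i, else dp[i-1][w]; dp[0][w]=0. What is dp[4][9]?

i\w   0   1   2   3   4   5   6   7   8   9  10  11
  0   0   0   0   0   0   0   0   0   0   0   0   0
  1   0   0   0  10  10  10  10  10  10  10  10  10
  2   0   0   0  10  10  10  10  10  10  10  19  19
  3   0   0   4  10  10  14  14  14  14  14  19  19
  4   0   0   4  10  10  14  14  17  17  17  19  19
  5   0   8   8  12  18  18  22  22  25  25  25  27
  6   0   8   8  12  18  18  22  22  25  25  25  29

17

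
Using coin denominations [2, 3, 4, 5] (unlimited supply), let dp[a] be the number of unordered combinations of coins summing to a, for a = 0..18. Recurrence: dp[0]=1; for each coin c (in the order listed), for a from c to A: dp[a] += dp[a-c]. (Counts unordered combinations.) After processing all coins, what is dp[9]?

5

after  coin     0     1     2     3     4     5     6     7     8     9    10    11    12    13    14    15    16    17    18
          2     1     0     1     0     1     0     1     0     1     0     1     0     1     0     1     0     1     0     1
          3     1     0     1     1     1     1     2     1     2     2     2     2     3     2     3     3     3     3     4
          4     1     0     1     1     2     1     3     2     4     3     5     4     7     5     8     7    10     8    12
          5     1     0     1     1     2     2     3     3     5     5     7     7    10    10    13    14    17    18    22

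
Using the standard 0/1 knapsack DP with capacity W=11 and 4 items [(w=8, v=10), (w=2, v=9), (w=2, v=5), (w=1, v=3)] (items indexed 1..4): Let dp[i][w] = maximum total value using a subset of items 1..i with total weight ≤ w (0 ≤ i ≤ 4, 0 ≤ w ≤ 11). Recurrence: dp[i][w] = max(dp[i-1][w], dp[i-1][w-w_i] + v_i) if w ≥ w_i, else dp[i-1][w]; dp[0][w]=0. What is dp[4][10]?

i\w   0   1   2   3   4   5   6   7   8   9  10  11
  0   0   0   0   0   0   0   0   0   0   0   0   0
  1   0   0   0   0   0   0   0   0  10  10  10  10
  2   0   0   9   9   9   9   9   9  10  10  19  19
  3   0   0   9   9  14  14  14  14  14  14  19  19
  4   0   3   9  12  14  17  17  17  17  17  19  22

19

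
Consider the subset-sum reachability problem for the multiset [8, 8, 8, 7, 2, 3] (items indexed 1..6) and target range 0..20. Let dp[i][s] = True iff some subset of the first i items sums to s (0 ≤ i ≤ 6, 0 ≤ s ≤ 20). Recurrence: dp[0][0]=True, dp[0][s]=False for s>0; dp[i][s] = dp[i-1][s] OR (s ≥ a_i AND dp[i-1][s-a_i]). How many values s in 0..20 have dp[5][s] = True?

i\s   0   1   2   3   4   5   6   7   8   9  10  11  12  13  14  15  16  17  18  19  20
  0   T   F   F   F   F   F   F   F   F   F   F   F   F   F   F   F   F   F   F   F   F
  1   T   F   F   F   F   F   F   F   T   F   F   F   F   F   F   F   F   F   F   F   F
  2   T   F   F   F   F   F   F   F   T   F   F   F   F   F   F   F   T   F   F   F   F
  3   T   F   F   F   F   F   F   F   T   F   F   F   F   F   F   F   T   F   F   F   F
  4   T   F   F   F   F   F   F   T   T   F   F   F   F   F   F   T   T   F   F   F   F
  5   T   F   T   F   F   F   F   T   T   T   T   F   F   F   F   T   T   T   T   F   F
  6   T   F   T   T   F   T   F   T   T   T   T   T   T   T   F   T   T   T   T   T   T

10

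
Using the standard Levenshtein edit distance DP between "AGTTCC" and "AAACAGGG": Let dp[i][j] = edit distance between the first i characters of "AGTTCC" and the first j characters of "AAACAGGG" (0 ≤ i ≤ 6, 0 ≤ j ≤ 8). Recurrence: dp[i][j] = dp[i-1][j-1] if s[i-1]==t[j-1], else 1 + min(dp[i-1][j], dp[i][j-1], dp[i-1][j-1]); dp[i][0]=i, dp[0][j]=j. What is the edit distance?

   ''  A  A  A  C  A  G  G  G
''  0  1  2  3  4  5  6  7  8
 A  1  0  1  2  3  4  5  6  7
 G  2  1  1  2  3  4  4  5  6
 T  3  2  2  2  3  4  5  5  6
 T  4  3  3  3  3  4  5  6  6
 C  5  4  4  4  3  4  5  6  7
 C  6  5  5  5  4  4  5  6  7

7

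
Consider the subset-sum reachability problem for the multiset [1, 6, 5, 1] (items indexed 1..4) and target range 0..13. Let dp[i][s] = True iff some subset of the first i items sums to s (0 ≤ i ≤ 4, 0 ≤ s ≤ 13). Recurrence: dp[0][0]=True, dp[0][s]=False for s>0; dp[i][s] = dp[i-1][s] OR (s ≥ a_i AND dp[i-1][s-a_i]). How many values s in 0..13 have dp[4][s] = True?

10

i\s   0   1   2   3   4   5   6   7   8   9  10  11  12  13
  0   T   F   F   F   F   F   F   F   F   F   F   F   F   F
  1   T   T   F   F   F   F   F   F   F   F   F   F   F   F
  2   T   T   F   F   F   F   T   T   F   F   F   F   F   F
  3   T   T   F   F   F   T   T   T   F   F   F   T   T   F
  4   T   T   T   F   F   T   T   T   T   F   F   T   T   T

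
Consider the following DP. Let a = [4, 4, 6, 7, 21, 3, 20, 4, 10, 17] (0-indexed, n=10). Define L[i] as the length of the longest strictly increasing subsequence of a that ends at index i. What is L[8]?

4

   i    0    1    2    3    4    5    6    7    8    9
a[i]    4    4    6    7   21    3   20    4   10   17
L[i]    1    1    2    3    4    1    4    2    4    5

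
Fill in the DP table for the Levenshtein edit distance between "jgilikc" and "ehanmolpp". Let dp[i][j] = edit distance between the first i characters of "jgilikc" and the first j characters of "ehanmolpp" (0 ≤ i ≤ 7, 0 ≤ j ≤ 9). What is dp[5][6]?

   ''  e  h  a  n  m  o  l  p  p
''  0  1  2  3  4  5  6  7  8  9
 j  1  1  2  3  4  5  6  7  8  9
 g  2  2  2  3  4  5  6  7  8  9
 i  3  3  3  3  4  5  6  7  8  9
 l  4  4  4  4  4  5  6  6  7  8
 i  5  5  5  5  5  5  6  7  7  8
 k  6  6  6  6  6  6  6  7  8  8
 c  7  7  7  7  7  7  7  7  8  9

6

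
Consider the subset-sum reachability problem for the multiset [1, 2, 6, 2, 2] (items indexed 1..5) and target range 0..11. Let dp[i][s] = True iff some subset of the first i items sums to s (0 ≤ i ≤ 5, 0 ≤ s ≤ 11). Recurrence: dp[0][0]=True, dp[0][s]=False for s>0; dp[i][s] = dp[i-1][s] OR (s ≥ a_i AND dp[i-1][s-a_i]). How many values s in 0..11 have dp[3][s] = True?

i\s   0   1   2   3   4   5   6   7   8   9  10  11
  0   T   F   F   F   F   F   F   F   F   F   F   F
  1   T   T   F   F   F   F   F   F   F   F   F   F
  2   T   T   T   T   F   F   F   F   F   F   F   F
  3   T   T   T   T   F   F   T   T   T   T   F   F
  4   T   T   T   T   T   T   T   T   T   T   T   T
  5   T   T   T   T   T   T   T   T   T   T   T   T

8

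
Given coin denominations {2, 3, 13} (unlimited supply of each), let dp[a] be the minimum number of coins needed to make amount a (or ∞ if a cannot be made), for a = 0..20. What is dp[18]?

3

 a  0  1  2  3  4  5  6  7  8  9 10 11 12 13 14 15 16 17 18 19 20
dp  0  -  1  1  2  2  2  3  3  3  4  4  4  1  5  2  2  3  3  3  4
(- denotes ∞ / unreachable)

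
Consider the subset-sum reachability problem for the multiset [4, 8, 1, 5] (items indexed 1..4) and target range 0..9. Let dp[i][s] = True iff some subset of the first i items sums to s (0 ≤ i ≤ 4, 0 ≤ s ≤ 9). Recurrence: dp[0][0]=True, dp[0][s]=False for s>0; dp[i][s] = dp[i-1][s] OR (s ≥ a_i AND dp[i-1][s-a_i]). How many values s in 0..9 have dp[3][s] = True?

6

i\s   0   1   2   3   4   5   6   7   8   9
  0   T   F   F   F   F   F   F   F   F   F
  1   T   F   F   F   T   F   F   F   F   F
  2   T   F   F   F   T   F   F   F   T   F
  3   T   T   F   F   T   T   F   F   T   T
  4   T   T   F   F   T   T   T   F   T   T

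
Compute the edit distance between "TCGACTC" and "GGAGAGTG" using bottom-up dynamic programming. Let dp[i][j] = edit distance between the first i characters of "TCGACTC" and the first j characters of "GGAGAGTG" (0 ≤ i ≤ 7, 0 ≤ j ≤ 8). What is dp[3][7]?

   ''  G  G  A  G  A  G  T  G
''  0  1  2  3  4  5  6  7  8
 T  1  1  2  3  4  5  6  6  7
 C  2  2  2  3  4  5  6  7  7
 G  3  2  2  3  3  4  5  6  7
 A  4  3  3  2  3  3  4  5  6
 C  5  4  4  3  3  4  4  5  6
 T  6  5  5  4  4  4  5  4  5
 C  7  6  6  5  5  5  5  5  5

6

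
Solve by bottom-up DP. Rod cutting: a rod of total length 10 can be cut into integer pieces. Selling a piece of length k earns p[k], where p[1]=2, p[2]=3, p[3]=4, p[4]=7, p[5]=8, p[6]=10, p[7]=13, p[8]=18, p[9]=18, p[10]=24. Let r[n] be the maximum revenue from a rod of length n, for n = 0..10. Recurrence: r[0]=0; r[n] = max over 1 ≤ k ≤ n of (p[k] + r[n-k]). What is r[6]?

12

   n    0    1    2    3    4    5    6    7    8    9   10
r[n]    0    2    4    6    8   10   12   14   18   20   24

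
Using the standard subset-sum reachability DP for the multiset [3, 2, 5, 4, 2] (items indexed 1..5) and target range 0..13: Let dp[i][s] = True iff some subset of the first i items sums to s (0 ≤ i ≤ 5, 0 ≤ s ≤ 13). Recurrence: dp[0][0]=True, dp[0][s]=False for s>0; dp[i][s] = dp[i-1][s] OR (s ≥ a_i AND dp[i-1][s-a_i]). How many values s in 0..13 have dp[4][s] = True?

12

i\s   0   1   2   3   4   5   6   7   8   9  10  11  12  13
  0   T   F   F   F   F   F   F   F   F   F   F   F   F   F
  1   T   F   F   T   F   F   F   F   F   F   F   F   F   F
  2   T   F   T   T   F   T   F   F   F   F   F   F   F   F
  3   T   F   T   T   F   T   F   T   T   F   T   F   F   F
  4   T   F   T   T   T   T   T   T   T   T   T   T   T   F
  5   T   F   T   T   T   T   T   T   T   T   T   T   T   T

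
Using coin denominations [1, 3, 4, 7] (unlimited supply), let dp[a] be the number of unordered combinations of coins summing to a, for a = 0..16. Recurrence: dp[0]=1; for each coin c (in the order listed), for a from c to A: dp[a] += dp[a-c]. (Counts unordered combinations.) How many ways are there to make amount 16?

after  coin     0     1     2     3     4     5     6     7     8     9    10    11    12    13    14    15    16
          1     1     1     1     1     1     1     1     1     1     1     1     1     1     1     1     1     1
          3     1     1     1     2     2     2     3     3     3     4     4     4     5     5     5     6     6
          4     1     1     1     2     3     3     4     5     6     7     8     9    11    12    13    15    17
          7     1     1     1     2     3     3     4     6     7     8    10    12    14    16    19    22    25

25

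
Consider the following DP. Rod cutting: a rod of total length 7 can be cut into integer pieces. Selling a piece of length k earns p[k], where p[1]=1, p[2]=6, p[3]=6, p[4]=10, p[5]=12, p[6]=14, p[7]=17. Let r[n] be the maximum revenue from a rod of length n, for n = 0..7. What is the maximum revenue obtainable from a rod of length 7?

19

   n    0    1    2    3    4    5    6    7
r[n]    0    1    6    7   12   13   18   19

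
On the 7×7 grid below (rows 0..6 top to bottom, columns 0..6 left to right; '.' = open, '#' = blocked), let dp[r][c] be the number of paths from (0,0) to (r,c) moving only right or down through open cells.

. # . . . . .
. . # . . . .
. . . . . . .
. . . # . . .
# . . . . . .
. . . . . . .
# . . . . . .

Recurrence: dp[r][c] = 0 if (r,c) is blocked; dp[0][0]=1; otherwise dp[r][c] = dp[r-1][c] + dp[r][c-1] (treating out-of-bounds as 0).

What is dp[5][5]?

43

r\c   0   1   2   3   4   5   6
  0   1   0   0   0   0   0   0
  1   1   1   0   0   0   0   0
  2   1   2   2   2   2   2   2
  3   1   3   5   0   2   4   6
  4   0   3   8   8  10  14  20
  5   0   3  11  19  29  43  63
  6   0   3  14  33  62 105 168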